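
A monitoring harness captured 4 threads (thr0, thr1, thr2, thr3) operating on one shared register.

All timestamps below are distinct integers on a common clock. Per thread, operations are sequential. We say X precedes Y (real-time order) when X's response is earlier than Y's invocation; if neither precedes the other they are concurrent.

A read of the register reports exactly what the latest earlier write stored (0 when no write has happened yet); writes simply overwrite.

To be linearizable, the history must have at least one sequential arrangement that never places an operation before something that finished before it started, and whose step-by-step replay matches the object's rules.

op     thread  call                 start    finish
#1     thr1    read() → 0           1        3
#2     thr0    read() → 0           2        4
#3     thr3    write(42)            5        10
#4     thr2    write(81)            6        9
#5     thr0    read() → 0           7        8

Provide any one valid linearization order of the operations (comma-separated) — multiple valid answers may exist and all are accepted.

step 1: #1 read() → 0 — value 0
step 2: #2 read() → 0 — value 0
step 3: #5 read() → 0 — value 0
step 4: #3 write(42) — value 42
step 5: #4 write(81) — value 81

#1, #2, #5, #3, #4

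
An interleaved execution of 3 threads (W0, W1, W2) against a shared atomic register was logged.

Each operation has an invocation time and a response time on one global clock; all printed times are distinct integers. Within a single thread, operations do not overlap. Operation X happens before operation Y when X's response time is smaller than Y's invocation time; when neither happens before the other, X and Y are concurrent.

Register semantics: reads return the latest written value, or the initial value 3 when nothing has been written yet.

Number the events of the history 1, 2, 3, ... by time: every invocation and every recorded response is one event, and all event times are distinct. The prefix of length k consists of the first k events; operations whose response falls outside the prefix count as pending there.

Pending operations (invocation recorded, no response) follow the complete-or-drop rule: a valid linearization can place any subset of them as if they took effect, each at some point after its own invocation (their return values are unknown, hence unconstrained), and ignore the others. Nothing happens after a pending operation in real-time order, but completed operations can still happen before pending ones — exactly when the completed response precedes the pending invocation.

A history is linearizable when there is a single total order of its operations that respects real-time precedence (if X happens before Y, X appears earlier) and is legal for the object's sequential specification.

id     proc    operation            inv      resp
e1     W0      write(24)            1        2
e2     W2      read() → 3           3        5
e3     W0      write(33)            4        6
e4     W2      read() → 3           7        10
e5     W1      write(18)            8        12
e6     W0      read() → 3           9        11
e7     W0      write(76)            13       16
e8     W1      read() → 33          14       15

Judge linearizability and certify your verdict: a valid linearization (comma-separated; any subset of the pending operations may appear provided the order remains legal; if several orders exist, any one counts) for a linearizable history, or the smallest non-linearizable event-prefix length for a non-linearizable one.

not linearizable — minimal violating prefix: 5 events

through event 4 a valid linearization exists; event 5 (e2 responding at time 5) ends that
the sole real-time-consistent order of 2 completed operations fails the atomic register replay
every completion of the 1 pending operation (e3) was checked; none linearizes
sample order e1, e2 (pending dropped) stalls at step 2 — e2 read() → 3 has no legal effect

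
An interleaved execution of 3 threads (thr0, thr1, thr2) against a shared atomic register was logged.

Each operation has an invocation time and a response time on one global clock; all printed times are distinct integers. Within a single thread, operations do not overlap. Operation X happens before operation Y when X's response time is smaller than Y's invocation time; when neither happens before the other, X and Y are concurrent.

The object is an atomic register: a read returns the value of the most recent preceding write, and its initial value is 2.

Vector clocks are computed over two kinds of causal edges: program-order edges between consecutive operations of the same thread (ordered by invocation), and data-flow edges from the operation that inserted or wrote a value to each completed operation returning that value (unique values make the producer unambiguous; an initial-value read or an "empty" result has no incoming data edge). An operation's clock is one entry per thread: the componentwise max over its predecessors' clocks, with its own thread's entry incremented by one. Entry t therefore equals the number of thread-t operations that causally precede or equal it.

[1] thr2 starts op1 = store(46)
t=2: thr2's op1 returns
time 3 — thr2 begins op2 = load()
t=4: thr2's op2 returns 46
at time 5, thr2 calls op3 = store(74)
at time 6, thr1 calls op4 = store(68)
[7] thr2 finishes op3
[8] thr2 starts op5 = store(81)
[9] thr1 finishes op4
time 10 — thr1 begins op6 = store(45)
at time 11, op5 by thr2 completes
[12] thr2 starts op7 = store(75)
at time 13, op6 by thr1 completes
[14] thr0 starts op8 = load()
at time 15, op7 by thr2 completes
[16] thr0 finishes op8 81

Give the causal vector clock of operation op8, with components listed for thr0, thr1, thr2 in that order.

invoked at 1, op1 has no predecessors; its own thr2 bump gives (0, 0, 1)
invoked at 6, op4 has no predecessors; its own thr1 bump gives (0, 1, 0)
op2, invoked 3, takes VC(op1)=(0, 0, 1) under max, adds 1 for thr2 → (0, 0, 2)
op6, invoked 10, takes VC(op4)=(0, 1, 0) under max, adds 1 for thr1 → (0, 2, 0)
op3, invoked 5, takes VC(op2)=(0, 0, 2) under max, adds 1 for thr2 → (0, 0, 3)
op5, invoked 8, takes VC(op3)=(0, 0, 3) under max, adds 1 for thr2 → (0, 0, 4)
op7, invoked 12, takes VC(op5)=(0, 0, 4) under max, adds 1 for thr2 → (0, 0, 5)
op8, invoked 14, takes VC(op5)=(0, 0, 4) under max, adds 1 for thr0 → (1, 0, 4)
target: VC(op8) = (1, 0, 4)

(1, 0, 4)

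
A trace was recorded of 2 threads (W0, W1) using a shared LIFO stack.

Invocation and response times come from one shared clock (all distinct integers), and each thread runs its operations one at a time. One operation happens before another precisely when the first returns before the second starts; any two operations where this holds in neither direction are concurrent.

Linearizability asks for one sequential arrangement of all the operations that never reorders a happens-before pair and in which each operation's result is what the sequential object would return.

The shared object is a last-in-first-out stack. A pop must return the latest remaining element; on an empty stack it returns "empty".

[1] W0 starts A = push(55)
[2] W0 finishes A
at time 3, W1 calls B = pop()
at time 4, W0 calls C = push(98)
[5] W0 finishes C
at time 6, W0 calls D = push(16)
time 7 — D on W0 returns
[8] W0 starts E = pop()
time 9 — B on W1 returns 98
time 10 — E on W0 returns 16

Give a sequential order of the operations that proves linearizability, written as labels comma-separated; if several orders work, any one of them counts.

A, C, B, D, E

step 1: A push(55) — stack <55>
step 2: C push(98) — stack <55,98>
step 3: B pop() → 98 — stack <55>
step 4: D push(16) — stack <55,16>
step 5: E pop() → 16 — stack <55>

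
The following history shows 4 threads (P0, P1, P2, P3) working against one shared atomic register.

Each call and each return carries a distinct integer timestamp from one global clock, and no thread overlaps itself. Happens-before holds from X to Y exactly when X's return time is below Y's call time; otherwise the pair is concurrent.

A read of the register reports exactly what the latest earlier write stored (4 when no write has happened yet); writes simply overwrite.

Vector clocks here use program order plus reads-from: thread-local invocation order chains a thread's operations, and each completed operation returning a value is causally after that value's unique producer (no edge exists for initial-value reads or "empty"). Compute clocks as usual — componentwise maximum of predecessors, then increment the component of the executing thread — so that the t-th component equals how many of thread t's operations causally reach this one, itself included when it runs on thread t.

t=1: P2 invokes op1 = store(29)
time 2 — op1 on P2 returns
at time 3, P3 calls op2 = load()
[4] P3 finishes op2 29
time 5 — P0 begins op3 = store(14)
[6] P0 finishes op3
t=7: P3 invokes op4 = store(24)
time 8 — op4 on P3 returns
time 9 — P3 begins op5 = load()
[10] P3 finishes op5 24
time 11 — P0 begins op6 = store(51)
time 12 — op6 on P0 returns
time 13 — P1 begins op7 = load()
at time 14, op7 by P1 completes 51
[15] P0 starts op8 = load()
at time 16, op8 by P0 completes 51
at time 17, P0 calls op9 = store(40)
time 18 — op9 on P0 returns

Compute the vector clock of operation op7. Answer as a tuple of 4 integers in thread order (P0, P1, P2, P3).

(2, 1, 0, 0)

root op op1, invoked 1: fresh clock plus P2's own tick → (0, 0, 1, 0)
root op op3, invoked 5: fresh clock plus P0's own tick → (1, 0, 0, 0)
invoked at 3, op2 merges VC(op1)=(0, 0, 1, 0) and bumps P3's slot → (0, 0, 1, 1)
invoked at 11, op6 merges VC(op3)=(1, 0, 0, 0) and bumps P0's slot → (2, 0, 0, 0)
invoked at 7, op4 merges VC(op2)=(0, 0, 1, 1) and bumps P3's slot → (0, 0, 1, 2)
invoked at 13, op7 merges VC(op6)=(2, 0, 0, 0) and bumps P1's slot → (2, 1, 0, 0)
invoked at 15, op8 merges VC(op6)=(2, 0, 0, 0) and bumps P0's slot → (3, 0, 0, 0)
invoked at 9, op5 merges VC(op4)=(0, 0, 1, 2) and bumps P3's slot → (0, 0, 1, 3)
invoked at 17, op9 merges VC(op8)=(3, 0, 0, 0) and bumps P0's slot → (4, 0, 0, 0)
target: VC(op7) = (2, 1, 0, 0)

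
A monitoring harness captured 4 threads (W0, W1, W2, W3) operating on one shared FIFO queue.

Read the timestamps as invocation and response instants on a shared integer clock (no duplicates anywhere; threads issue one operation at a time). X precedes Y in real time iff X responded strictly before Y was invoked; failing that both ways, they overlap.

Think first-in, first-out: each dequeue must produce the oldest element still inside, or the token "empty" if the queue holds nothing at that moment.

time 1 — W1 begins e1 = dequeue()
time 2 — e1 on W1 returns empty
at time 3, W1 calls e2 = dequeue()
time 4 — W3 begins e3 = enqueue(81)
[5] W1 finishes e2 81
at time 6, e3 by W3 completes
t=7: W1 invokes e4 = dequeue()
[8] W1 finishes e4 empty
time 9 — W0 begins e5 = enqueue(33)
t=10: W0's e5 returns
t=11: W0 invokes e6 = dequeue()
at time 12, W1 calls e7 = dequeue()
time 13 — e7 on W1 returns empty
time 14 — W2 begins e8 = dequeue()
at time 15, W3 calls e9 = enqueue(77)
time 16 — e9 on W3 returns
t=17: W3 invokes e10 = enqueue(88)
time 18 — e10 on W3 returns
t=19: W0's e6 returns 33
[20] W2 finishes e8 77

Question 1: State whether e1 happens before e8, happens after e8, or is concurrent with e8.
e1 spans [1,2], e8 spans [14,20]
resp(e1)=2 < inv(e8)=14

before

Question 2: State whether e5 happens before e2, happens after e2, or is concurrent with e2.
e5 spans [9,10], e2 spans [3,5]
resp(e2)=5 < inv(e5)=9

after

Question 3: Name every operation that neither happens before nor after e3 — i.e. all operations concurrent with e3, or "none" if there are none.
e3 spans [4,6]; an op avoiding the whole window 4..6 is ordered, any other is concurrent
e1 [1,2]: before
e2 [3,5]: concurrent
e4 [7,8]: after
e5 [9,10]: after
e6 [11,19]: after
e7 [12,13]: after
e8 [14,20]: after
e9 [15,16]: after
e10 [17,18]: after

e2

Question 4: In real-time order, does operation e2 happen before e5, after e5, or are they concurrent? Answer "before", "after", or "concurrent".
e2 spans [3,5], e5 spans [9,10]
resp(e2)=5 < inv(e5)=9

before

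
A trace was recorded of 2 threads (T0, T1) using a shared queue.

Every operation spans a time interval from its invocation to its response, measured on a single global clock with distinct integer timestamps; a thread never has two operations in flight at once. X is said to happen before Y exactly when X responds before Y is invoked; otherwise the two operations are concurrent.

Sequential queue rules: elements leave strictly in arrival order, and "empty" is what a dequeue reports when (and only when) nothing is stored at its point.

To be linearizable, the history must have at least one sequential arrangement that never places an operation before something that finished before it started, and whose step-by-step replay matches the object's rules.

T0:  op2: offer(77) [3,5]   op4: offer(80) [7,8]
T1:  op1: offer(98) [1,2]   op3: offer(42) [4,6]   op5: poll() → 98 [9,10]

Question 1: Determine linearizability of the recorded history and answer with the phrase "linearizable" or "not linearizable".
linearizable

witness order: op1, op2, op3, op4, op5
1. op1 offer(98), leaving queue <98>
2. op2 offer(77), leaving queue <98,77>
3. op3 offer(42), leaving queue <98,77,42>
4. op4 offer(80), leaving queue <98,77,42,80>
5. op5 poll() → 98, leaving queue <77,42,80>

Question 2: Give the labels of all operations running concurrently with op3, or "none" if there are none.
Answer: op2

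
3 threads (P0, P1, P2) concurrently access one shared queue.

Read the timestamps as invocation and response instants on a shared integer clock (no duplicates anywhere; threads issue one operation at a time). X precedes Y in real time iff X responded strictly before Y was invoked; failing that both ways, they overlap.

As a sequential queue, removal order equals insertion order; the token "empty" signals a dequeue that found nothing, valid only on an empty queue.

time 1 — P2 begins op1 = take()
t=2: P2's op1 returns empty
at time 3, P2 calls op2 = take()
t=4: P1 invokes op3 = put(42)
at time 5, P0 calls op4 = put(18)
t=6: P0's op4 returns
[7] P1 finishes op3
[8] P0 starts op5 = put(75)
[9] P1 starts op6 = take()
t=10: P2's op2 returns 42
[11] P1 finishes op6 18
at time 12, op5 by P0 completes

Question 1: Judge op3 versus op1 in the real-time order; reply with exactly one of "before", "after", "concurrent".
op3 spans [4,7], op1 spans [1,2]
resp(op1)=2 < inv(op3)=4

after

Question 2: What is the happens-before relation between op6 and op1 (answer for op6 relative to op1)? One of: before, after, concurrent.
op6 spans [9,11], op1 spans [1,2]
resp(op1)=2 < inv(op6)=9

after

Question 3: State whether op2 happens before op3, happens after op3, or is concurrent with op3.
op2 spans [3,10], op3 spans [4,7]
the intervals overlap in both directions

concurrent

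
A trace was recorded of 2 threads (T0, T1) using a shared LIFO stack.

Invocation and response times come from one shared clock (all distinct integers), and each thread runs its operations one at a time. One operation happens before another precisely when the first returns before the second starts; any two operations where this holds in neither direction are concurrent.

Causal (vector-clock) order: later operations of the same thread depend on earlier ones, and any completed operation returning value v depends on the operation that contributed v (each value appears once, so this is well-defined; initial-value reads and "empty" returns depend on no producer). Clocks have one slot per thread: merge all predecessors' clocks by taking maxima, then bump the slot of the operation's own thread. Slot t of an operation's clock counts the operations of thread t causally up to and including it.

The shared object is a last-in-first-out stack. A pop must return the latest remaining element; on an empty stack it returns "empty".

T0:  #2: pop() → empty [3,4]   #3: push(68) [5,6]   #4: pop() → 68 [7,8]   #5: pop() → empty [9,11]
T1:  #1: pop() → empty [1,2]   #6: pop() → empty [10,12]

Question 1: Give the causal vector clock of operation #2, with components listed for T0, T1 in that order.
(1, 0)

#1, invoked 1, has no incoming edges; only T1's bump applies → (0, 1)
#2, invoked 3, has no incoming edges; only T0's bump applies → (1, 0)
invoked at 10, #6 merges VC(#1)=(0, 1) and bumps T1's slot → (0, 2)
invoked at 5, #3 merges VC(#2)=(1, 0) and bumps T0's slot → (2, 0)
invoked at 7, #4 merges VC(#3)=(2, 0) and bumps T0's slot → (3, 0)
invoked at 9, #5 merges VC(#4)=(3, 0) and bumps T0's slot → (4, 0)
target: VC(#2) = (1, 0)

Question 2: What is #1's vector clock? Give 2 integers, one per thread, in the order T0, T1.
(0, 1)

root op #1, invoked 1: fresh clock plus T1's own tick → (0, 1)
root op #2, invoked 3: fresh clock plus T0's own tick → (1, 0)
VC(#6, invoked at 10): max of VC(#1)=(0, 1), then +1 on thread T1 → (0, 2)
VC(#3, invoked at 5): max of VC(#2)=(1, 0), then +1 on thread T0 → (2, 0)
VC(#4, invoked at 7): max of VC(#3)=(2, 0), then +1 on thread T0 → (3, 0)
VC(#5, invoked at 9): max of VC(#4)=(3, 0), then +1 on thread T0 → (4, 0)
target: VC(#1) = (0, 1)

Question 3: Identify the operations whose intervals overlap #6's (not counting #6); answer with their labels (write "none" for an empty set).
#5

#6 spans [10,12]; an op avoiding the whole window 10..12 is ordered, any other is concurrent
#1 [1,2]: before
#2 [3,4]: before
#3 [5,6]: before
#4 [7,8]: before
#5 [9,11]: concurrent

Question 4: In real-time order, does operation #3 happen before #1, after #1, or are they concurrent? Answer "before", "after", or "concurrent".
after

#3 spans [5,6], #1 spans [1,2]
resp(#1)=2 < inv(#3)=5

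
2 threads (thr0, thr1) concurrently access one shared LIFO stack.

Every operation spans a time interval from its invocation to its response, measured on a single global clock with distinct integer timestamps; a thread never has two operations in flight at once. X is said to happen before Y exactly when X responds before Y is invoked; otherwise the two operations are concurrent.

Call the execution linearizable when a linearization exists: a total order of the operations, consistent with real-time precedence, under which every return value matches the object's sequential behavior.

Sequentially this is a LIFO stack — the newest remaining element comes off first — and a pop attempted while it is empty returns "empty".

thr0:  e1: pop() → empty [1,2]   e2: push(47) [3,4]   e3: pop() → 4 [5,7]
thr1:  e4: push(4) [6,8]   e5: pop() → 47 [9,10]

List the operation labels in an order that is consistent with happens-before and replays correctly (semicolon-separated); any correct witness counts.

step 1: e1 pop() → empty — stack <>
step 2: e2 push(47) — stack <47>
step 3: e4 push(4) — stack <47,4>
step 4: e3 pop() → 4 — stack <47>
step 5: e5 pop() → 47 — stack <>

e1; e2; e4; e3; e5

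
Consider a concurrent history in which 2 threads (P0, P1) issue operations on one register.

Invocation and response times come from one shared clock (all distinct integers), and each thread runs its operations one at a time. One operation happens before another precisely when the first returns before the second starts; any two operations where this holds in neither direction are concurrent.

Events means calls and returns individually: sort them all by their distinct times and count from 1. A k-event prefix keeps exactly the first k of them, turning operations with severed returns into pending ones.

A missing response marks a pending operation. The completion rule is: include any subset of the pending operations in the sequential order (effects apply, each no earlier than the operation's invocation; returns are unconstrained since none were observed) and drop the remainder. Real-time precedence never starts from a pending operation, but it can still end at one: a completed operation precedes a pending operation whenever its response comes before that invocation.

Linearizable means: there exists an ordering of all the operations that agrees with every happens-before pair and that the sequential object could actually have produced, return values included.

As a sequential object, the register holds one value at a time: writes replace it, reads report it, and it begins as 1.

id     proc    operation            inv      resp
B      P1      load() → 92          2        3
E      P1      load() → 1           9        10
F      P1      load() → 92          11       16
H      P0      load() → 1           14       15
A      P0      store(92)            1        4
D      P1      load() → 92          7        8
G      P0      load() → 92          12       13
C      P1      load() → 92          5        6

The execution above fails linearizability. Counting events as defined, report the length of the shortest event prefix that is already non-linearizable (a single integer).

events 1..9 are linearizable; a witness order is A, B, C, D:
after step 1 (A store(92)): value 92
after step 2 (B load() → 92): value 92
after step 3 (C load() → 92): value 92
after step 4 (D load() → 92): value 92
include event 10 — E responding at 10 — and every candidate order breaks
one such order, A, B, C, D, E, breaks at step 5 where E load() → 1 is illegal
one such order, B, A, C, D, E, breaks at step 1 where B load() → 92 is illegal

10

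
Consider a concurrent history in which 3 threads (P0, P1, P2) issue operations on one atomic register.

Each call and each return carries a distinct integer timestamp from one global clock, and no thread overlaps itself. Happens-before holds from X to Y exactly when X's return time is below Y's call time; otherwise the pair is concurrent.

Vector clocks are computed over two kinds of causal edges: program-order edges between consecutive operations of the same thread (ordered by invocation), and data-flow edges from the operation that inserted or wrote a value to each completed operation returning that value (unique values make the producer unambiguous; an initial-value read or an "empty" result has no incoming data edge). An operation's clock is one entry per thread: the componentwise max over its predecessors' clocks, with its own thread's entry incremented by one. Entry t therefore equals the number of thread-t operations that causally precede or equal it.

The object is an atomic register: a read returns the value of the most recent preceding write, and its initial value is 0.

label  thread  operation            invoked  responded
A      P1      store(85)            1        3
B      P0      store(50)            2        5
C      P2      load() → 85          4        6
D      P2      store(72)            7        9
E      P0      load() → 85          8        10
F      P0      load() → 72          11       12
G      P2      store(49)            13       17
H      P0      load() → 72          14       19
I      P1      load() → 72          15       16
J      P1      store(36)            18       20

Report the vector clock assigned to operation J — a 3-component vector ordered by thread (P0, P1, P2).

(0, 3, 2)

VC(A, invoked at 1): no causal predecessors; +1 on P1 → (0, 1, 0)
VC(B, invoked at 2): no causal predecessors; +1 on P0 → (1, 0, 0)
invoked at 4, C merges VC(A)=(0, 1, 0) and bumps P2's slot → (0, 1, 1)
invoked at 7, D merges VC(C)=(0, 1, 1) and bumps P2's slot → (0, 1, 2)
invoked at 8, E merges VC(A)=(0, 1, 0), VC(B)=(1, 0, 0) and bumps P0's slot → (2, 1, 0)
invoked at 13, G merges VC(D)=(0, 1, 2) and bumps P2's slot → (0, 1, 3)
invoked at 15, I merges VC(A)=(0, 1, 0), VC(D)=(0, 1, 2) and bumps P1's slot → (0, 2, 2)
invoked at 18, J merges VC(I)=(0, 2, 2) and bumps P1's slot → (0, 3, 2)
invoked at 11, F merges VC(D)=(0, 1, 2), VC(E)=(2, 1, 0) and bumps P0's slot → (3, 1, 2)
invoked at 14, H merges VC(D)=(0, 1, 2), VC(F)=(3, 1, 2) and bumps P0's slot → (4, 1, 2)
target: VC(J) = (0, 3, 2)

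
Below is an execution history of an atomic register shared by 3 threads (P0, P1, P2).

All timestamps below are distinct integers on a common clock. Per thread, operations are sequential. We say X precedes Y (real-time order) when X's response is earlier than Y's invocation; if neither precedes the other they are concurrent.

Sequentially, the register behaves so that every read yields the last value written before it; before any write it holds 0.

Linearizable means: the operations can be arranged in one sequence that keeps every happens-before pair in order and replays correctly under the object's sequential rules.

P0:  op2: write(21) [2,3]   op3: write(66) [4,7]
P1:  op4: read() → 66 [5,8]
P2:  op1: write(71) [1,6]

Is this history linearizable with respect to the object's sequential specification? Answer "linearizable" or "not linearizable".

a witness: op1, op2, op3, op4
step 1: op1 write(71) — value 71
step 2: op2 write(21) — value 21
step 3: op3 write(66) — value 66
step 4: op4 read() → 66 — value 66

linearizable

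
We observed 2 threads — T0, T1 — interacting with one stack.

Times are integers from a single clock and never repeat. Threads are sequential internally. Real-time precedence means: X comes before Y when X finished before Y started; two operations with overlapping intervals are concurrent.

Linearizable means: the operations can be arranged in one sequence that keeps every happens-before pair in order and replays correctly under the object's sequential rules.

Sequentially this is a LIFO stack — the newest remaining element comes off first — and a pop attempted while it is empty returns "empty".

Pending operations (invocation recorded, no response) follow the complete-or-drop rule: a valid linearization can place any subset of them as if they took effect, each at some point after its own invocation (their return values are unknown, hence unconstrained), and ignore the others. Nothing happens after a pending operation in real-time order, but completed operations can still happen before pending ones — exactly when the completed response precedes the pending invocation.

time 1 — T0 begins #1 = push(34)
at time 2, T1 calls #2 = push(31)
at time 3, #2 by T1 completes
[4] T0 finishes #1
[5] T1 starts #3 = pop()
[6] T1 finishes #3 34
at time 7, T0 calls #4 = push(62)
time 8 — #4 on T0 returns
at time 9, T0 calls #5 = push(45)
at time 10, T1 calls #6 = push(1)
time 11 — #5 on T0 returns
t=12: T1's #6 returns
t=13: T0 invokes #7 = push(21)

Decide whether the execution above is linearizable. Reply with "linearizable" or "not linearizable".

linearizable

a witness: #2, #1, #3, #4, #5, #6
after step 1 (#2 push(31)): stack <31>
after step 2 (#1 push(34)): stack <31,34>
after step 3 (#3 pop() → 34): stack <31>
after step 4 (#4 push(62)): stack <31,62>
after step 5 (#5 push(45)): stack <31,62,45>
after step 6 (#6 push(1)): stack <31,62,45,1>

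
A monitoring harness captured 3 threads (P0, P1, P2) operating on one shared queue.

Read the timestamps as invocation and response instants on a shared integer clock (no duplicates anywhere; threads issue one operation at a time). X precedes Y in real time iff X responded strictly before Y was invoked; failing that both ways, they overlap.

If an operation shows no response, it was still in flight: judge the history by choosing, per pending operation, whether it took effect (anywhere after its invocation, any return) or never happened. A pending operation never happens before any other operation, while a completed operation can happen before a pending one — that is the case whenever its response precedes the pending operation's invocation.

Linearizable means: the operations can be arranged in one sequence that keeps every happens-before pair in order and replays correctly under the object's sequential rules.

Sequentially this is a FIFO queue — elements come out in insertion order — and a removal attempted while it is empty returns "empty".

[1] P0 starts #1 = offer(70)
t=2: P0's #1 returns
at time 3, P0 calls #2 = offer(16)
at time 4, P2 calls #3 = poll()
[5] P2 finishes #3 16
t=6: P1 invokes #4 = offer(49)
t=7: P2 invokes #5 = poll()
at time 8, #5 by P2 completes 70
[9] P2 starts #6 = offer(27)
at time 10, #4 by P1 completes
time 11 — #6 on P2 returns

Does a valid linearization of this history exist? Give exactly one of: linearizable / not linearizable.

not linearizable

prefix check: 1..4 passes, 1..5 fails once #3's time-5 response joins
one real-time candidate order over the 2 completed operations — the queue replay rejects it
no escape via the 1 pending operation (#2): every completion choice fails
for example #1, #3 (pending dropped) fails at step 2: #3 poll() → 16 is not legal there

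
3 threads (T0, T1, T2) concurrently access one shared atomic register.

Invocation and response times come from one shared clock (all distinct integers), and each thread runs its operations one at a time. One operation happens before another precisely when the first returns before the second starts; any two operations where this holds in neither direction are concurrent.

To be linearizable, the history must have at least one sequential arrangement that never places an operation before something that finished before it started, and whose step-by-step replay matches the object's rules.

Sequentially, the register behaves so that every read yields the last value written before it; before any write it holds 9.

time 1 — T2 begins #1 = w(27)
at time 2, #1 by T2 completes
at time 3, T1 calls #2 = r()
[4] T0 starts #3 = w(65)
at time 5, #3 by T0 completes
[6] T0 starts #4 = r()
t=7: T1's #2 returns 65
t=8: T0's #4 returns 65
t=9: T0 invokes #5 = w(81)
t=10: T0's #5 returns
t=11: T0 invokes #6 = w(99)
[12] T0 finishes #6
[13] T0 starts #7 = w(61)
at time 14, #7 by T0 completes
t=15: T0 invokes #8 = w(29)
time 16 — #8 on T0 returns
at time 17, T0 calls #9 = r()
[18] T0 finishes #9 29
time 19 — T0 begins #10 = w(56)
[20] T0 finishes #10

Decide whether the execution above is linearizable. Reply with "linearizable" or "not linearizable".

linearizable

one valid linearization: #1, #3, #2, #4, #5, #6, #7, #8, #9, #10
after step 1 (#1 w(27)): value 27
after step 2 (#3 w(65)): value 65
after step 3 (#2 r() → 65): value 65
after step 4 (#4 r() → 65): value 65
after step 5 (#5 w(81)): value 81
after step 6 (#6 w(99)): value 99
after step 7 (#7 w(61)): value 61
after step 8 (#8 w(29)): value 29
after step 9 (#9 r() → 29): value 29
after step 10 (#10 w(56)): value 56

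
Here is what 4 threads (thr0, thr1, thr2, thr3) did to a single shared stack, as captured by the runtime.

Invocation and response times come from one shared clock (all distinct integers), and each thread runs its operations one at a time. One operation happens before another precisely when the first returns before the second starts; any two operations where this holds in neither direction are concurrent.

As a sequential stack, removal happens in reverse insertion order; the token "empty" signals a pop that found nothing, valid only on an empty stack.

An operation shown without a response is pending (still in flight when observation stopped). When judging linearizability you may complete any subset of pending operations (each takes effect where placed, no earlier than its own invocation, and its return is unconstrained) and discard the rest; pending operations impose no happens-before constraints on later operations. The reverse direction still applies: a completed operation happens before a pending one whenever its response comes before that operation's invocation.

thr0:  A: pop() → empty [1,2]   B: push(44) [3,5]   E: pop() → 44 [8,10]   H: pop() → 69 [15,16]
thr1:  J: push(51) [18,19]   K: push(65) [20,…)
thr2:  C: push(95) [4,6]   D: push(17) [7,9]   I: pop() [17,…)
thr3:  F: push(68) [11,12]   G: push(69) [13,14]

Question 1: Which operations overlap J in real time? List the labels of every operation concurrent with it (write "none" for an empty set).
Answer: I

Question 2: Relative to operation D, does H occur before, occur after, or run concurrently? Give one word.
Answer: after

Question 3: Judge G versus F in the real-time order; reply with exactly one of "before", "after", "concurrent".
Answer: after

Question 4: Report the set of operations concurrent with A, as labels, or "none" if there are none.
Answer: none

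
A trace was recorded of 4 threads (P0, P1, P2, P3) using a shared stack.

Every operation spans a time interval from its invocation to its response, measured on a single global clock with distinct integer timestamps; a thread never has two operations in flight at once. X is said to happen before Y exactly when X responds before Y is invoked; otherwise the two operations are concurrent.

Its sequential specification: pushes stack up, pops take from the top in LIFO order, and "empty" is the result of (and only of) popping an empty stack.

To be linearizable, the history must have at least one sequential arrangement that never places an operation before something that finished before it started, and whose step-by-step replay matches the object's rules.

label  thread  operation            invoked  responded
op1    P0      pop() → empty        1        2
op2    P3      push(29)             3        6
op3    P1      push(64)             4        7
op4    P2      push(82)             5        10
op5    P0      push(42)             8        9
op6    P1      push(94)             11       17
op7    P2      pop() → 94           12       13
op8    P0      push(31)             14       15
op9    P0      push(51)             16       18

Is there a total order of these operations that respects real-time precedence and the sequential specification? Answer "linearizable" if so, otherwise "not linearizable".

one valid linearization: op1, op2, op3, op4, op5, op6, op7, op8, op9
1. op1 pop() → empty, leaving stack <>
2. op2 push(29), leaving stack <29>
3. op3 push(64), leaving stack <29,64>
4. op4 push(82), leaving stack <29,64,82>
5. op5 push(42), leaving stack <29,64,82,42>
6. op6 push(94), leaving stack <29,64,82,42,94>
7. op7 pop() → 94, leaving stack <29,64,82,42>
8. op8 push(31), leaving stack <29,64,82,42,31>
9. op9 push(51), leaving stack <29,64,82,42,31,51>

linearizable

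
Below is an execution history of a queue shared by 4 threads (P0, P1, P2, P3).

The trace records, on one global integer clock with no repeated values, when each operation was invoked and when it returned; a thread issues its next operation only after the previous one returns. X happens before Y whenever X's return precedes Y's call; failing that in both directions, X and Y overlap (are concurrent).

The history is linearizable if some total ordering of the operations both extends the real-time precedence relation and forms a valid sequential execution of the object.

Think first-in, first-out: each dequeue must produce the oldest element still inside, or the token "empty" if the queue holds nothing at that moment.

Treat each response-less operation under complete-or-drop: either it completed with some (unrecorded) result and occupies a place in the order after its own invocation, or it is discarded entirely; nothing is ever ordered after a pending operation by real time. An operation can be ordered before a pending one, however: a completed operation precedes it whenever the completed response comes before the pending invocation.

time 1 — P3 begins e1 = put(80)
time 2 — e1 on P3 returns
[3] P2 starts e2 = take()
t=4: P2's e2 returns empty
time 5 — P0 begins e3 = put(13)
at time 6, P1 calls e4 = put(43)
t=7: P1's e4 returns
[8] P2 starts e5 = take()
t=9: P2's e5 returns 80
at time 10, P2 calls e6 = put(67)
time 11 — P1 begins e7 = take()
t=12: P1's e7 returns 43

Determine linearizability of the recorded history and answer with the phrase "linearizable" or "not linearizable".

cut after 3 events: linearizable; cut after 4 events (e2 responds, time 4): not linearizable
one real-time candidate order over the 2 completed operations — the queue replay rejects it
e.g. e1, e2: illegal at step 2, since e2 take() → empty cannot apply there

not linearizable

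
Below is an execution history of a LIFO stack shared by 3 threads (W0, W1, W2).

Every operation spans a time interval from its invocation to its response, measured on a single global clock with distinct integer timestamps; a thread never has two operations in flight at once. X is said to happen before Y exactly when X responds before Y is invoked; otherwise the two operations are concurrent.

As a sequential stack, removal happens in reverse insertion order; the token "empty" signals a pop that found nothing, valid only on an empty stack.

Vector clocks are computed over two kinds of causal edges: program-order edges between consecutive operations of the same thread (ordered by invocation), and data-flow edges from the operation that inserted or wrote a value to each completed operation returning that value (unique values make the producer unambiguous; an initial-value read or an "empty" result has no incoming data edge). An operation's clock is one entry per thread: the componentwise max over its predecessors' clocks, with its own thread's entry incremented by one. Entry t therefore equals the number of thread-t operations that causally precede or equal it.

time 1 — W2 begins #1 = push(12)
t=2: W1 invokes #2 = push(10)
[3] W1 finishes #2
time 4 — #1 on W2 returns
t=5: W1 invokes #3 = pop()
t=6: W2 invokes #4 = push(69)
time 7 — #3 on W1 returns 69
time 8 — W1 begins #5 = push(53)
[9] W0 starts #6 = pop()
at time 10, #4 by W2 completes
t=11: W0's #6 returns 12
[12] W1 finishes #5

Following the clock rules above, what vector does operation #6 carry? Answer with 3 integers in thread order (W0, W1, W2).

(1, 0, 1)

root op #1, invoked 1: fresh clock plus W2's own tick → (0, 0, 1)
root op #2, invoked 2: fresh clock plus W1's own tick → (0, 1, 0)
#4, invoked 6, takes VC(#1)=(0, 0, 1) under max, adds 1 for W2 → (0, 0, 2)
#6, invoked 9, takes VC(#1)=(0, 0, 1) under max, adds 1 for W0 → (1, 0, 1)
#3, invoked 5, takes VC(#2)=(0, 1, 0), VC(#4)=(0, 0, 2) under max, adds 1 for W1 → (0, 2, 2)
#5, invoked 8, takes VC(#3)=(0, 2, 2) under max, adds 1 for W1 → (0, 3, 2)
target: VC(#6) = (1, 0, 1)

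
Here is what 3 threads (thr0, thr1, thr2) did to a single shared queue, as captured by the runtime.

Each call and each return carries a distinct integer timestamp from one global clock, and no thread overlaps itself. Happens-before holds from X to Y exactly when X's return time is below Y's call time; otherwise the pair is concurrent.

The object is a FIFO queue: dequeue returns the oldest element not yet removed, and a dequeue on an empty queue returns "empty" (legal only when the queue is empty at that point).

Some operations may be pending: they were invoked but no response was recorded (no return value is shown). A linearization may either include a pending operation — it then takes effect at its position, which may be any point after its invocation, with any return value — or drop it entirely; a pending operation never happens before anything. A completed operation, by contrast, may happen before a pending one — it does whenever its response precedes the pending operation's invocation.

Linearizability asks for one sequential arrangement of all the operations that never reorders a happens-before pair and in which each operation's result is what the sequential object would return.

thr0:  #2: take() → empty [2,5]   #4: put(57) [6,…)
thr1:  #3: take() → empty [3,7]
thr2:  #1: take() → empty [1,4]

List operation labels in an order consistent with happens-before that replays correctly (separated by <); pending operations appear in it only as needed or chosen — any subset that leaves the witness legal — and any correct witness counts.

step 1: #1 take() → empty — queue <>
step 2: #2 take() → empty — queue <>
step 3: #3 take() → empty — queue <>

#1 < #2 < #3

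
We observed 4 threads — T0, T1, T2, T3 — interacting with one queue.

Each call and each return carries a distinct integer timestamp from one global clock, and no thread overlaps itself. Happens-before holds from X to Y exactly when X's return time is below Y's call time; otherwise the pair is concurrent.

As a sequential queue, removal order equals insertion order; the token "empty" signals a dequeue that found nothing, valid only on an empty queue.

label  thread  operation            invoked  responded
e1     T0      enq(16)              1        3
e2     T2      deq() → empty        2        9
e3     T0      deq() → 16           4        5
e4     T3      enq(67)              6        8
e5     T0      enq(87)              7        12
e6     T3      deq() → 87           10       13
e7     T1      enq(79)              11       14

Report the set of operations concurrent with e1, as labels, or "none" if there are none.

concurrent with e1 ([1,3]): every op whose interval crosses 1..3
e2 [2,9]: concurrent
e3 [4,5]: after
e4 [6,8]: after
e5 [7,12]: after
e6 [10,13]: after
e7 [11,14]: after

e2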